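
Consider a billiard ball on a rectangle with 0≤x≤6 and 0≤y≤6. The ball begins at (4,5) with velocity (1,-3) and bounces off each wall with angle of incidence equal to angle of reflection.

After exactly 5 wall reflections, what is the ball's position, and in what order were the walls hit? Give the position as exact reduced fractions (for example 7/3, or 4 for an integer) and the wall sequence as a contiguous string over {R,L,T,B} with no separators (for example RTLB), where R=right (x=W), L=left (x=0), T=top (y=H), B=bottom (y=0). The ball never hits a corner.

1. t=5/3 → B at (17/3,0); v=(1,3)
2. t=1/3 → R at (6,1); v=(-1,3)
3. t=5/3 → T at (13/3,6); v=(-1,-3)
4. t=2 → B at (7/3,0); v=(-1,3)
5. t=2 → T at (1/3,6); v=(-1,-3)

Final position: (1/3,6)
Wall sequence: BRTBT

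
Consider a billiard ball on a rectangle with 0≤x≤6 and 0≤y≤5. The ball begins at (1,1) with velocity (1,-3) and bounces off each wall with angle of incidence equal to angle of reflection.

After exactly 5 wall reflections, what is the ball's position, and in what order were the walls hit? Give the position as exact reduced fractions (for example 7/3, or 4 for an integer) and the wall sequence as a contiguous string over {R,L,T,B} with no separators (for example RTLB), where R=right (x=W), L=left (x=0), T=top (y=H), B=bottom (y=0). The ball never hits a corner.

1. t=1/3 → B at (4/3,0); v=(1,3)
2. t=5/3 → T at (3,5); v=(1,-3)
3. t=5/3 → B at (14/3,0); v=(1,3)
4. t=4/3 → R at (6,4); v=(-1,3)
5. t=1/3 → T at (17/3,5); v=(-1,-3)

Final position: (17/3,5)
Wall sequence: BTBRT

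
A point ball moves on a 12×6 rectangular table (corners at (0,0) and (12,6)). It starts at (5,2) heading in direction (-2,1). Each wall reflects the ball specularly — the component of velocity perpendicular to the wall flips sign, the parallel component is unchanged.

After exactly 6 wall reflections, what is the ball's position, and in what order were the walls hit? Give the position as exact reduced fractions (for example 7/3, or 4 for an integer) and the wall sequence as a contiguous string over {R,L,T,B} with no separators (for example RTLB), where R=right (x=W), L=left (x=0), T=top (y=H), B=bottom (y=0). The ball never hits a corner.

Final position: (3,6)
Wall sequence: LTRBLT

1. t=5/2 → L at (0,9/2); v=(2,1)
2. t=3/2 → T at (3,6); v=(2,-1)
3. t=9/2 → R at (12,3/2); v=(-2,-1)
4. t=3/2 → B at (9,0); v=(-2,1)
5. t=9/2 → L at (0,9/2); v=(2,1)
6. t=3/2 → T at (3,6); v=(2,-1)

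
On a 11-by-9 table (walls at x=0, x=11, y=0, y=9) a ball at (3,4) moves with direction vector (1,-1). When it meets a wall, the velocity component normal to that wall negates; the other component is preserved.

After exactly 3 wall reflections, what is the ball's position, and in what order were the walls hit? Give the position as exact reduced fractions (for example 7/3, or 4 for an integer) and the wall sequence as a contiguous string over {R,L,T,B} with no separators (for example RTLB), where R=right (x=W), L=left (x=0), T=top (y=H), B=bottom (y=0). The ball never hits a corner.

Final position: (6,9)
Wall sequence: BRT

1. t=4 → B at (7,0); v=(1,1)
2. t=4 → R at (11,4); v=(-1,1)
3. t=5 → T at (6,9); v=(-1,-1)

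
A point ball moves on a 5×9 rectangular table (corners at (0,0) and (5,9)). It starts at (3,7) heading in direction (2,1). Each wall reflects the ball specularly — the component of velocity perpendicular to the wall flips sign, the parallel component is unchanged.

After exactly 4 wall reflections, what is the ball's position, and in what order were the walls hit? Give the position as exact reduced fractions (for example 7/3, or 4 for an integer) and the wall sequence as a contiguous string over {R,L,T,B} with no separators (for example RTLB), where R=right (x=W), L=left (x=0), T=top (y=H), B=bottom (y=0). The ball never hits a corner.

Final position: (5,5)
Wall sequence: RTLR

1. t=1 → R at (5,8); v=(-2,1)
2. t=1 → T at (3,9); v=(-2,-1)
3. t=3/2 → L at (0,15/2); v=(2,-1)
4. t=5/2 → R at (5,5); v=(-2,-1)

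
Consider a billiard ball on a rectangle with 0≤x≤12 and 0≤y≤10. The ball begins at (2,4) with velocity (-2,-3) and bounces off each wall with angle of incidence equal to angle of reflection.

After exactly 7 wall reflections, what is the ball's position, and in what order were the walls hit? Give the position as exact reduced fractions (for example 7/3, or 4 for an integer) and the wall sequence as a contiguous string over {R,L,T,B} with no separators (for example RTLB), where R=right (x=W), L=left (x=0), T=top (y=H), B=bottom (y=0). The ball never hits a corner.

Final position: (0,5)
Wall sequence: LBTRBTL

1. t=1 → L at (0,1); v=(2,-3)
2. t=1/3 → B at (2/3,0); v=(2,3)
3. t=10/3 → T at (22/3,10); v=(2,-3)
4. t=7/3 → R at (12,3); v=(-2,-3)
5. t=1 → B at (10,0); v=(-2,3)
6. t=10/3 → T at (10/3,10); v=(-2,-3)
7. t=5/3 → L at (0,5); v=(2,-3)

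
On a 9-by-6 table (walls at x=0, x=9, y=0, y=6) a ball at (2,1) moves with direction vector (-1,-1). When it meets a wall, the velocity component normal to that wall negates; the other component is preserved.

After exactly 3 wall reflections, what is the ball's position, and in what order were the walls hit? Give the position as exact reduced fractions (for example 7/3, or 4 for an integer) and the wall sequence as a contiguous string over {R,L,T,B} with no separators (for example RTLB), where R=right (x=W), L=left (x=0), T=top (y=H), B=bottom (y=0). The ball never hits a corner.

Final position: (5,6)
Wall sequence: BLT

1. t=1 → B at (1,0); v=(-1,1)
2. t=1 → L at (0,1); v=(1,1)
3. t=5 → T at (5,6); v=(1,-1)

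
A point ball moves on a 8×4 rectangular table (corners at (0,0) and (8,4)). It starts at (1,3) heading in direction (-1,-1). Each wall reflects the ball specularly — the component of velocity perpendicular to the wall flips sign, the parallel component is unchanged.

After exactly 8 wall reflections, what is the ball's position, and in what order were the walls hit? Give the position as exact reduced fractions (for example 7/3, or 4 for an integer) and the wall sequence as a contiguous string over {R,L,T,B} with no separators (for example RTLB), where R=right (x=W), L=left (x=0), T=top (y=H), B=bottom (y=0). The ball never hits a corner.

1. t=1 → L at (0,2); v=(1,-1)
2. t=2 → B at (2,0); v=(1,1)
3. t=4 → T at (6,4); v=(1,-1)
4. t=2 → R at (8,2); v=(-1,-1)
5. t=2 → B at (6,0); v=(-1,1)
6. t=4 → T at (2,4); v=(-1,-1)
7. t=2 → L at (0,2); v=(1,-1)
8. t=2 → B at (2,0); v=(1,1)

Final position: (2,0)
Wall sequence: LBTRBTLB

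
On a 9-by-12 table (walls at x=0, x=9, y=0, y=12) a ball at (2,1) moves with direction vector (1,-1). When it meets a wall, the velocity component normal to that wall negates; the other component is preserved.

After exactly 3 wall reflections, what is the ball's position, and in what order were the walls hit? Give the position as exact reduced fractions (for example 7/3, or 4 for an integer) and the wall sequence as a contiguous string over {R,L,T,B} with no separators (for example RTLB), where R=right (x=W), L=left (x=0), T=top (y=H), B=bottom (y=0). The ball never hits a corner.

Final position: (3,12)
Wall sequence: BRT

1. t=1 → B at (3,0); v=(1,1)
2. t=6 → R at (9,6); v=(-1,1)
3. t=6 → T at (3,12); v=(-1,-1)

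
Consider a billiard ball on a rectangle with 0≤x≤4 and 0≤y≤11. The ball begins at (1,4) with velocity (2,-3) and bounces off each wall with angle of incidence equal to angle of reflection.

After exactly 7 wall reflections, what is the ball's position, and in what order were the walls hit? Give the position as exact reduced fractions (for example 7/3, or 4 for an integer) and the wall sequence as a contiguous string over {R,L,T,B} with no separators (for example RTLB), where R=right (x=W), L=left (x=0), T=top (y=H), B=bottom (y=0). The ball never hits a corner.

1. t=4/3 → B at (11/3,0); v=(2,3)
2. t=1/6 → R at (4,1/2); v=(-2,3)
3. t=2 → L at (0,13/2); v=(2,3)
4. t=3/2 → T at (3,11); v=(2,-3)
5. t=1/2 → R at (4,19/2); v=(-2,-3)
6. t=2 → L at (0,7/2); v=(2,-3)
7. t=7/6 → B at (7/3,0); v=(2,3)

Final position: (7/3,0)
Wall sequence: BRLTRLB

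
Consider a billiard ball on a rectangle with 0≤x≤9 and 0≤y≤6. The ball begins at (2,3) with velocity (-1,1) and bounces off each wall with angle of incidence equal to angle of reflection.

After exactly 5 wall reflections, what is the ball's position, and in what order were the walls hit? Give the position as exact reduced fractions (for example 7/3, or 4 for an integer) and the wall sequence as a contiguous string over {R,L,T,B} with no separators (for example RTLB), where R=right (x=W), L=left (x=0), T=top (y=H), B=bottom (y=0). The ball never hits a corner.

Final position: (5,6)
Wall sequence: LTBRT

1. t=2 → L at (0,5); v=(1,1)
2. t=1 → T at (1,6); v=(1,-1)
3. t=6 → B at (7,0); v=(1,1)
4. t=2 → R at (9,2); v=(-1,1)
5. t=4 → T at (5,6); v=(-1,-1)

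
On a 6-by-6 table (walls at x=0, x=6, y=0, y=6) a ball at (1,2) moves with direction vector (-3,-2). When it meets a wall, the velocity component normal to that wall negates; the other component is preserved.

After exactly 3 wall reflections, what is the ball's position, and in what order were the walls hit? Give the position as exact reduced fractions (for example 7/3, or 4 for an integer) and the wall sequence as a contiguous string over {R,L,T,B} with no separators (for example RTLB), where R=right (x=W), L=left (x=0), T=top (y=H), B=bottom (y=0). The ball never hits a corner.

1. t=1/3 → L at (0,4/3); v=(3,-2)
2. t=2/3 → B at (2,0); v=(3,2)
3. t=4/3 → R at (6,8/3); v=(-3,2)

Final position: (6,8/3)
Wall sequence: LBR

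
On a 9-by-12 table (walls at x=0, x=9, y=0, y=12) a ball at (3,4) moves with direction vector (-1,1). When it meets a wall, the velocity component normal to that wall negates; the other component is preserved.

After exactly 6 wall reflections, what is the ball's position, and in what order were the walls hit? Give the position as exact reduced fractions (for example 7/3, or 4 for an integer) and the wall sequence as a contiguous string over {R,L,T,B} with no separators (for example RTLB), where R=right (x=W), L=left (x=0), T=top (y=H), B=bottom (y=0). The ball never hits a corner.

Final position: (9,10)
Wall sequence: LTRBLR

1. t=3 → L at (0,7); v=(1,1)
2. t=5 → T at (5,12); v=(1,-1)
3. t=4 → R at (9,8); v=(-1,-1)
4. t=8 → B at (1,0); v=(-1,1)
5. t=1 → L at (0,1); v=(1,1)
6. t=9 → R at (9,10); v=(-1,1)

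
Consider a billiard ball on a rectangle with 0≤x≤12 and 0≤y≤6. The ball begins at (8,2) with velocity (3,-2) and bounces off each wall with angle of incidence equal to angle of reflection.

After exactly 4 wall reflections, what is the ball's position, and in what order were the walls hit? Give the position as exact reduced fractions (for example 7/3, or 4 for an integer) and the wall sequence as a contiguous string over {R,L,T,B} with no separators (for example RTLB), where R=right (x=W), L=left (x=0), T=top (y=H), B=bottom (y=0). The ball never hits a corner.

Final position: (0,10/3)
Wall sequence: BRTL

1. t=1 → B at (11,0); v=(3,2)
2. t=1/3 → R at (12,2/3); v=(-3,2)
3. t=8/3 → T at (4,6); v=(-3,-2)
4. t=4/3 → L at (0,10/3); v=(3,-2)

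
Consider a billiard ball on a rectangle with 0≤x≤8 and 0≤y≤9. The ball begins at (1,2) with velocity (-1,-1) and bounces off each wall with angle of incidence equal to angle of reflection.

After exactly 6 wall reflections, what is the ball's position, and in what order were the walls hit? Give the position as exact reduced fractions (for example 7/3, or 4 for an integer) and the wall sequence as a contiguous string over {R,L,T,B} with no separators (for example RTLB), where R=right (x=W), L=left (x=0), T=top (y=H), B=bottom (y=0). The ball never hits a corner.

Final position: (3,0)
Wall sequence: LBRTLB

1. t=1 → L at (0,1); v=(1,-1)
2. t=1 → B at (1,0); v=(1,1)
3. t=7 → R at (8,7); v=(-1,1)
4. t=2 → T at (6,9); v=(-1,-1)
5. t=6 → L at (0,3); v=(1,-1)
6. t=3 → B at (3,0); v=(1,1)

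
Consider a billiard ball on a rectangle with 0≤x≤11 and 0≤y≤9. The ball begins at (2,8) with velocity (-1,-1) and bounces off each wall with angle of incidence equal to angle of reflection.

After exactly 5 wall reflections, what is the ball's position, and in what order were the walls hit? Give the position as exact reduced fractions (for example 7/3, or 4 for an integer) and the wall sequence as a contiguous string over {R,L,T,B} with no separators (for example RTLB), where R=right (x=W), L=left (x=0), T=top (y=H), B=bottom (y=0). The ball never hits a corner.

Final position: (0,2)
Wall sequence: LBRTL

1. t=2 → L at (0,6); v=(1,-1)
2. t=6 → B at (6,0); v=(1,1)
3. t=5 → R at (11,5); v=(-1,1)
4. t=4 → T at (7,9); v=(-1,-1)
5. t=7 → L at (0,2); v=(1,-1)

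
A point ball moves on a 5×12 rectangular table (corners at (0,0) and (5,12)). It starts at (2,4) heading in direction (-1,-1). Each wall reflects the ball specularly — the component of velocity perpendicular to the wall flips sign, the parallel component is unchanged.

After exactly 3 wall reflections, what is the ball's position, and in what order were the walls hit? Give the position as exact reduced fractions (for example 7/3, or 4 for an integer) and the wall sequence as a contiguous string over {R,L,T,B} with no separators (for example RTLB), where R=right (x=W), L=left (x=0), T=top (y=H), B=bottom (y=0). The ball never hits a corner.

1. t=2 → L at (0,2); v=(1,-1)
2. t=2 → B at (2,0); v=(1,1)
3. t=3 → R at (5,3); v=(-1,1)

Final position: (5,3)
Wall sequence: LBR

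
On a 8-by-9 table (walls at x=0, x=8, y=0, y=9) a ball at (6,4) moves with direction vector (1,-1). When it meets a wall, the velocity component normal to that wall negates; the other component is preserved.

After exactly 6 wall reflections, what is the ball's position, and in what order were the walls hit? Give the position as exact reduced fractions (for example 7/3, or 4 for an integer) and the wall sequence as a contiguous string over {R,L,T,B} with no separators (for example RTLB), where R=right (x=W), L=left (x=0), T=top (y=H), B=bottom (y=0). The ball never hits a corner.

1. t=2 → R at (8,2); v=(-1,-1)
2. t=2 → B at (6,0); v=(-1,1)
3. t=6 → L at (0,6); v=(1,1)
4. t=3 → T at (3,9); v=(1,-1)
5. t=5 → R at (8,4); v=(-1,-1)
6. t=4 → B at (4,0); v=(-1,1)

Final position: (4,0)
Wall sequence: RBLTRB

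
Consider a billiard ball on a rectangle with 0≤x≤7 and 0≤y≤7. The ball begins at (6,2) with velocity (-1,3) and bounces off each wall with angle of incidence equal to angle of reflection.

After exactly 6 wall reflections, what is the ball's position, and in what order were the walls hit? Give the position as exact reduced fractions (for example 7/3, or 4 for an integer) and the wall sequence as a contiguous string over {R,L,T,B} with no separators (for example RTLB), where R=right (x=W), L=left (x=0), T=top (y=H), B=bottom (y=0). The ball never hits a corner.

Final position: (5,7)
Wall sequence: TBLTBT

1. t=5/3 → T at (13/3,7); v=(-1,-3)
2. t=7/3 → B at (2,0); v=(-1,3)
3. t=2 → L at (0,6); v=(1,3)
4. t=1/3 → T at (1/3,7); v=(1,-3)
5. t=7/3 → B at (8/3,0); v=(1,3)
6. t=7/3 → T at (5,7); v=(1,-3)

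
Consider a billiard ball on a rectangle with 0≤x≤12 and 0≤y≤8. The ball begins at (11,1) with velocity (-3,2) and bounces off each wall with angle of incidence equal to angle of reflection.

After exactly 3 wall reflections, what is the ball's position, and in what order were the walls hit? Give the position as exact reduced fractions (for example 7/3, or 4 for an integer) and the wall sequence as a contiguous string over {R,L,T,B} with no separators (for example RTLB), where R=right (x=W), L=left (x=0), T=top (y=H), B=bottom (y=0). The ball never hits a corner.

1. t=7/2 → T at (1/2,8); v=(-3,-2)
2. t=1/6 → L at (0,23/3); v=(3,-2)
3. t=23/6 → B at (23/2,0); v=(3,2)

Final position: (23/2,0)
Wall sequence: TLB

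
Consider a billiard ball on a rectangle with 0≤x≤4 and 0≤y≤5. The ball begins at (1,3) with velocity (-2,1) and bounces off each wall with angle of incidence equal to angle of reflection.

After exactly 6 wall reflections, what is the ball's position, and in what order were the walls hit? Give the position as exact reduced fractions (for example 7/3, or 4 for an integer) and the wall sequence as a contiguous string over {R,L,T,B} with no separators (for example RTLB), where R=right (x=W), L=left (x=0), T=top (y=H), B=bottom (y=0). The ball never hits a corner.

Final position: (3,0)
Wall sequence: LTRLRB

1. t=1/2 → L at (0,7/2); v=(2,1)
2. t=3/2 → T at (3,5); v=(2,-1)
3. t=1/2 → R at (4,9/2); v=(-2,-1)
4. t=2 → L at (0,5/2); v=(2,-1)
5. t=2 → R at (4,1/2); v=(-2,-1)
6. t=1/2 → B at (3,0); v=(-2,1)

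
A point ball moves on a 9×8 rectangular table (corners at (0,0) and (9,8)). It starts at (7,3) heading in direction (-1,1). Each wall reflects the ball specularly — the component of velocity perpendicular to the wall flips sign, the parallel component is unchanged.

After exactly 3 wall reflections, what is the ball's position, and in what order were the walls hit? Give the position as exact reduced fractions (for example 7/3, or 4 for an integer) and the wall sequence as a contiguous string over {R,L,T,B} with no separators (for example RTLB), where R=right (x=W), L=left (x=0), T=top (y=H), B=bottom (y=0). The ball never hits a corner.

1. t=5 → T at (2,8); v=(-1,-1)
2. t=2 → L at (0,6); v=(1,-1)
3. t=6 → B at (6,0); v=(1,1)

Final position: (6,0)
Wall sequence: TLB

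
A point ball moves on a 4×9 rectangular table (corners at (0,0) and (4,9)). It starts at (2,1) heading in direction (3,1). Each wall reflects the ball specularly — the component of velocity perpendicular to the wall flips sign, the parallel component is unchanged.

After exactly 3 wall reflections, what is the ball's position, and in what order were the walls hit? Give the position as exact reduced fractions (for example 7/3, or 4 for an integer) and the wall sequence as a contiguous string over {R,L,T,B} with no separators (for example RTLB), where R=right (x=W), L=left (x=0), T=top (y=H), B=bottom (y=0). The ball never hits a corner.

Final position: (4,13/3)
Wall sequence: RLR

1. t=2/3 → R at (4,5/3); v=(-3,1)
2. t=4/3 → L at (0,3); v=(3,1)
3. t=4/3 → R at (4,13/3); v=(-3,1)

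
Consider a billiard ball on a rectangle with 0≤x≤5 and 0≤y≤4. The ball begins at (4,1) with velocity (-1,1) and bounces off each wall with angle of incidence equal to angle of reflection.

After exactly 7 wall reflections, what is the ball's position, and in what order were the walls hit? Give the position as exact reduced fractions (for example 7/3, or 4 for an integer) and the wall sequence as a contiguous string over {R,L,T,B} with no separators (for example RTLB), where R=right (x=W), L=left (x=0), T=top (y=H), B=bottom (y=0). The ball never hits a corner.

1. t=3 → T at (1,4); v=(-1,-1)
2. t=1 → L at (0,3); v=(1,-1)
3. t=3 → B at (3,0); v=(1,1)
4. t=2 → R at (5,2); v=(-1,1)
5. t=2 → T at (3,4); v=(-1,-1)
6. t=3 → L at (0,1); v=(1,-1)
7. t=1 → B at (1,0); v=(1,1)

Final position: (1,0)
Wall sequence: TLBRTLB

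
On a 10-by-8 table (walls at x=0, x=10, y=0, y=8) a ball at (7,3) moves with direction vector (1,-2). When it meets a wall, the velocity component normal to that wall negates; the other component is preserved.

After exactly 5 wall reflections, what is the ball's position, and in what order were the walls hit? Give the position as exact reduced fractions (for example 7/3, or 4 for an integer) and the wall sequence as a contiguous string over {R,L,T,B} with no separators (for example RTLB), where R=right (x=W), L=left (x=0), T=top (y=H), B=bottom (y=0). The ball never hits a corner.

Final position: (0,7)
Wall sequence: BRTBL

1. t=3/2 → B at (17/2,0); v=(1,2)
2. t=3/2 → R at (10,3); v=(-1,2)
3. t=5/2 → T at (15/2,8); v=(-1,-2)
4. t=4 → B at (7/2,0); v=(-1,2)
5. t=7/2 → L at (0,7); v=(1,2)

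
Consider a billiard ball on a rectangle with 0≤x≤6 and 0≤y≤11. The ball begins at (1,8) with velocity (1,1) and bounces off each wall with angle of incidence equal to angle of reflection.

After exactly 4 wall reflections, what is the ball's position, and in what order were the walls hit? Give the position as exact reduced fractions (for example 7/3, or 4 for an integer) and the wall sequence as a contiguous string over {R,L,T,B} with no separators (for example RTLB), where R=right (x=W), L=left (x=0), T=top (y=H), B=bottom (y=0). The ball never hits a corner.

1. t=3 → T at (4,11); v=(1,-1)
2. t=2 → R at (6,9); v=(-1,-1)
3. t=6 → L at (0,3); v=(1,-1)
4. t=3 → B at (3,0); v=(1,1)

Final position: (3,0)
Wall sequence: TRLB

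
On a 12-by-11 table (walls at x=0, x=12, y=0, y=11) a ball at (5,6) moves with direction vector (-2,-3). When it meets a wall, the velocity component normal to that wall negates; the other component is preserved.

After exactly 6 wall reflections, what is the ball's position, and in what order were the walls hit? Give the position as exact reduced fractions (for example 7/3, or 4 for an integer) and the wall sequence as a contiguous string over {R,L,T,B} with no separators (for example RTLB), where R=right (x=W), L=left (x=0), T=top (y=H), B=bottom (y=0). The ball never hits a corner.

1. t=2 → B at (1,0); v=(-2,3)
2. t=1/2 → L at (0,3/2); v=(2,3)
3. t=19/6 → T at (19/3,11); v=(2,-3)
4. t=17/6 → R at (12,5/2); v=(-2,-3)
5. t=5/6 → B at (31/3,0); v=(-2,3)
6. t=11/3 → T at (3,11); v=(-2,-3)

Final position: (3,11)
Wall sequence: BLTRBT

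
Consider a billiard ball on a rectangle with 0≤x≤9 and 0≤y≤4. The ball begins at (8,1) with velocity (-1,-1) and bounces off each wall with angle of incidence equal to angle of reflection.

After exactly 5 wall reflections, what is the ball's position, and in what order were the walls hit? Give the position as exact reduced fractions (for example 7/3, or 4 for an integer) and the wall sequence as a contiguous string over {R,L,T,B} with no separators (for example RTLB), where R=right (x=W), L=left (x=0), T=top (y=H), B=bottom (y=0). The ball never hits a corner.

Final position: (5,4)
Wall sequence: BTLBT

1. t=1 → B at (7,0); v=(-1,1)
2. t=4 → T at (3,4); v=(-1,-1)
3. t=3 → L at (0,1); v=(1,-1)
4. t=1 → B at (1,0); v=(1,1)
5. t=4 → T at (5,4); v=(1,-1)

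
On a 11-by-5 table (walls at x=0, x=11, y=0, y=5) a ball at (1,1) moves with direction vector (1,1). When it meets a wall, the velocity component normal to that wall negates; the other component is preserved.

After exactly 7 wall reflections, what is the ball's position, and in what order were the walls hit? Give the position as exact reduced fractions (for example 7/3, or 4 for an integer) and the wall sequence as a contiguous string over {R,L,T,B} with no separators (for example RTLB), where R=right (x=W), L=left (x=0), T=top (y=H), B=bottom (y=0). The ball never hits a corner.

Final position: (3,5)
Wall sequence: TBRTBLT

1. t=4 → T at (5,5); v=(1,-1)
2. t=5 → B at (10,0); v=(1,1)
3. t=1 → R at (11,1); v=(-1,1)
4. t=4 → T at (7,5); v=(-1,-1)
5. t=5 → B at (2,0); v=(-1,1)
6. t=2 → L at (0,2); v=(1,1)
7. t=3 → T at (3,5); v=(1,-1)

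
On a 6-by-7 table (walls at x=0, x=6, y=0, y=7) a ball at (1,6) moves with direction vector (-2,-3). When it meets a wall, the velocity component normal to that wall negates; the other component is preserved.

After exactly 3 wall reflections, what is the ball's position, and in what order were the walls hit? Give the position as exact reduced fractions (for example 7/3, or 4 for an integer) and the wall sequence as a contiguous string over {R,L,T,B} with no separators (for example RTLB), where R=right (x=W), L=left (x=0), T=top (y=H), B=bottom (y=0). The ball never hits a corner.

Final position: (6,9/2)
Wall sequence: LBR

1. t=1/2 → L at (0,9/2); v=(2,-3)
2. t=3/2 → B at (3,0); v=(2,3)
3. t=3/2 → R at (6,9/2); v=(-2,3)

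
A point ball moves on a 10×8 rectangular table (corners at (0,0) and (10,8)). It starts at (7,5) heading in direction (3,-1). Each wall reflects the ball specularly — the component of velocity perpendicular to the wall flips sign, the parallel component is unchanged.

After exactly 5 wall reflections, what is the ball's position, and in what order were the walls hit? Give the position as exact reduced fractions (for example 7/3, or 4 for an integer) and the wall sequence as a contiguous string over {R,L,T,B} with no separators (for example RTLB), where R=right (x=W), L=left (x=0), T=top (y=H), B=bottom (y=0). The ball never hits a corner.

Final position: (0,6)
Wall sequence: RLBRL

1. t=1 → R at (10,4); v=(-3,-1)
2. t=10/3 → L at (0,2/3); v=(3,-1)
3. t=2/3 → B at (2,0); v=(3,1)
4. t=8/3 → R at (10,8/3); v=(-3,1)
5. t=10/3 → L at (0,6); v=(3,1)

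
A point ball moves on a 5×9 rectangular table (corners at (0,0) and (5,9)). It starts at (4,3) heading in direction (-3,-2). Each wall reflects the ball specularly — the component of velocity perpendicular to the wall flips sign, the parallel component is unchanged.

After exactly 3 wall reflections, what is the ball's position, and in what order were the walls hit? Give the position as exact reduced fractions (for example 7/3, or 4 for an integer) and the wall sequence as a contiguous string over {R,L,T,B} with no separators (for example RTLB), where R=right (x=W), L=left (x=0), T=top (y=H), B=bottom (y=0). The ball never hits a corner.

1. t=4/3 → L at (0,1/3); v=(3,-2)
2. t=1/6 → B at (1/2,0); v=(3,2)
3. t=3/2 → R at (5,3); v=(-3,2)

Final position: (5,3)
Wall sequence: LBR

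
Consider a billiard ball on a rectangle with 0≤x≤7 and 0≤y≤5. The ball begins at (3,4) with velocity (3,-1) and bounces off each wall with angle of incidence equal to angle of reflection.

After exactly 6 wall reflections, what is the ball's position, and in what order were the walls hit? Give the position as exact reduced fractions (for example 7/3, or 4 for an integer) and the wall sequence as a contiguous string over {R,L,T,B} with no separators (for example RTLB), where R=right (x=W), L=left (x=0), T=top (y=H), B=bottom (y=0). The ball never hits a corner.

1. t=4/3 → R at (7,8/3); v=(-3,-1)
2. t=7/3 → L at (0,1/3); v=(3,-1)
3. t=1/3 → B at (1,0); v=(3,1)
4. t=2 → R at (7,2); v=(-3,1)
5. t=7/3 → L at (0,13/3); v=(3,1)
6. t=2/3 → T at (2,5); v=(3,-1)

Final position: (2,5)
Wall sequence: RLBRLT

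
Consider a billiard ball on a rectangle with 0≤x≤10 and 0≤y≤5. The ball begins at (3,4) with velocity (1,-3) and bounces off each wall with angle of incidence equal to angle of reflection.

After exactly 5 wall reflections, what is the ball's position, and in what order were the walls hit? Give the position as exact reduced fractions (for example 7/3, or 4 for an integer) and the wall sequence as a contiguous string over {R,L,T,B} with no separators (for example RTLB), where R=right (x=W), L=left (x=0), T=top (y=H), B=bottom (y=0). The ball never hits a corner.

1. t=4/3 → B at (13/3,0); v=(1,3)
2. t=5/3 → T at (6,5); v=(1,-3)
3. t=5/3 → B at (23/3,0); v=(1,3)
4. t=5/3 → T at (28/3,5); v=(1,-3)
5. t=2/3 → R at (10,3); v=(-1,-3)

Final position: (10,3)
Wall sequence: BTBTR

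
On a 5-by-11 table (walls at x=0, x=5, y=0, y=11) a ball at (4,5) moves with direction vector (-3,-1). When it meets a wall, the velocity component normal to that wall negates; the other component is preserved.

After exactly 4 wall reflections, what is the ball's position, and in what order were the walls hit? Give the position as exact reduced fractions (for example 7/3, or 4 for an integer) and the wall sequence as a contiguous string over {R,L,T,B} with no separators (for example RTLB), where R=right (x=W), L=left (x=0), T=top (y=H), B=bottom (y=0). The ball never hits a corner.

Final position: (1,0)
Wall sequence: LRLB

1. t=4/3 → L at (0,11/3); v=(3,-1)
2. t=5/3 → R at (5,2); v=(-3,-1)
3. t=5/3 → L at (0,1/3); v=(3,-1)
4. t=1/3 → B at (1,0); v=(3,1)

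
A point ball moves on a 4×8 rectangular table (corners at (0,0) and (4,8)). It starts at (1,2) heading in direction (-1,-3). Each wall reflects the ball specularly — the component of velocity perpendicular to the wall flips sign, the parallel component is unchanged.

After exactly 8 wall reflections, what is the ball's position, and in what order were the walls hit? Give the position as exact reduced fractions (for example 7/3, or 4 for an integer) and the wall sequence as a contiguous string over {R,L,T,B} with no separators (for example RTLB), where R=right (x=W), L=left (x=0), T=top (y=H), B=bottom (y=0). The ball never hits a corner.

1. t=2/3 → B at (1/3,0); v=(-1,3)
2. t=1/3 → L at (0,1); v=(1,3)
3. t=7/3 → T at (7/3,8); v=(1,-3)
4. t=5/3 → R at (4,3); v=(-1,-3)
5. t=1 → B at (3,0); v=(-1,3)
6. t=8/3 → T at (1/3,8); v=(-1,-3)
7. t=1/3 → L at (0,7); v=(1,-3)
8. t=7/3 → B at (7/3,0); v=(1,3)

Final position: (7/3,0)
Wall sequence: BLTRBTLB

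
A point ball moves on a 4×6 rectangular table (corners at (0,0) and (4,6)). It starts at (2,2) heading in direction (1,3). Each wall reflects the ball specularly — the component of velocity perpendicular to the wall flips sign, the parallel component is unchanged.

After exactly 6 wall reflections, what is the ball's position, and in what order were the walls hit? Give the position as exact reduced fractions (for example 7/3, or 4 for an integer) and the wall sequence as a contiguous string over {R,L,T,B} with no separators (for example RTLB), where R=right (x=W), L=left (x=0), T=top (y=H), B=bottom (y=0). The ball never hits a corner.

1. t=4/3 → T at (10/3,6); v=(1,-3)
2. t=2/3 → R at (4,4); v=(-1,-3)
3. t=4/3 → B at (8/3,0); v=(-1,3)
4. t=2 → T at (2/3,6); v=(-1,-3)
5. t=2/3 → L at (0,4); v=(1,-3)
6. t=4/3 → B at (4/3,0); v=(1,3)

Final position: (4/3,0)
Wall sequence: TRBTLB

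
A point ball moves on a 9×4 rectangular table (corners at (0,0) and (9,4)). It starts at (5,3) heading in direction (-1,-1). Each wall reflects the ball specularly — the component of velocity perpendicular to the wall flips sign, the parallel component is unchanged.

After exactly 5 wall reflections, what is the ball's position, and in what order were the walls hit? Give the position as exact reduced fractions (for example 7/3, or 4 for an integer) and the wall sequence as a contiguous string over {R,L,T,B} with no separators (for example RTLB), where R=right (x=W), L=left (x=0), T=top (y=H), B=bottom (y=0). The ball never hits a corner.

Final position: (9,3)
Wall sequence: BLTBR

1. t=3 → B at (2,0); v=(-1,1)
2. t=2 → L at (0,2); v=(1,1)
3. t=2 → T at (2,4); v=(1,-1)
4. t=4 → B at (6,0); v=(1,1)
5. t=3 → R at (9,3); v=(-1,1)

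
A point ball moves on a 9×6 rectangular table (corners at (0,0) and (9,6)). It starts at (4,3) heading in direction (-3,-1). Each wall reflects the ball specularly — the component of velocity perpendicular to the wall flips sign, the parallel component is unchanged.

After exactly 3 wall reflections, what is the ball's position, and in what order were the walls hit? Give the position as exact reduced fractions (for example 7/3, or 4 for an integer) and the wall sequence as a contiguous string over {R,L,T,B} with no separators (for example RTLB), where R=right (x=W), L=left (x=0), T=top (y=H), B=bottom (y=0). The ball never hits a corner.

1. t=4/3 → L at (0,5/3); v=(3,-1)
2. t=5/3 → B at (5,0); v=(3,1)
3. t=4/3 → R at (9,4/3); v=(-3,1)

Final position: (9,4/3)
Wall sequence: LBR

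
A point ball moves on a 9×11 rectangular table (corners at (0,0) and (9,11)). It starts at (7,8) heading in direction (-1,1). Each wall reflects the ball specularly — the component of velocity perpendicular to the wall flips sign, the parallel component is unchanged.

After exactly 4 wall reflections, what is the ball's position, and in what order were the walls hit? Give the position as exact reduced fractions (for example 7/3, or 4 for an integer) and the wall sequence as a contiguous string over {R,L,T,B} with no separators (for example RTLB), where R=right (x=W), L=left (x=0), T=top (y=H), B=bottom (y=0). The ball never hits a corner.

1. t=3 → T at (4,11); v=(-1,-1)
2. t=4 → L at (0,7); v=(1,-1)
3. t=7 → B at (7,0); v=(1,1)
4. t=2 → R at (9,2); v=(-1,1)

Final position: (9,2)
Wall sequence: TLBR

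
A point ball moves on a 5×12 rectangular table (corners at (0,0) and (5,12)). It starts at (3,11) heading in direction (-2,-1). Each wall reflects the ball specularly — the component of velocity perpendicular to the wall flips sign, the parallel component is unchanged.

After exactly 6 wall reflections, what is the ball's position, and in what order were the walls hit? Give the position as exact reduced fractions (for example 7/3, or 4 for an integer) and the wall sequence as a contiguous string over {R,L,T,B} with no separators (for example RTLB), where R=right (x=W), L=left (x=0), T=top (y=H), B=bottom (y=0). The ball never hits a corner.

Final position: (0,1/2)
Wall sequence: LRLRBL

1. t=3/2 → L at (0,19/2); v=(2,-1)
2. t=5/2 → R at (5,7); v=(-2,-1)
3. t=5/2 → L at (0,9/2); v=(2,-1)
4. t=5/2 → R at (5,2); v=(-2,-1)
5. t=2 → B at (1,0); v=(-2,1)
6. t=1/2 → L at (0,1/2); v=(2,1)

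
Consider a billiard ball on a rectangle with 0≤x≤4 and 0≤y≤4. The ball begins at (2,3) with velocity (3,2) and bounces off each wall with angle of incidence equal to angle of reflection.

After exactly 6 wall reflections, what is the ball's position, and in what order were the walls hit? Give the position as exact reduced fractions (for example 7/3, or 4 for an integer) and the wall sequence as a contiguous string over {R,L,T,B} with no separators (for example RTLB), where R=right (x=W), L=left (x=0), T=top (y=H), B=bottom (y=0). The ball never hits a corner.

1. t=1/2 → T at (7/2,4); v=(3,-2)
2. t=1/6 → R at (4,11/3); v=(-3,-2)
3. t=4/3 → L at (0,1); v=(3,-2)
4. t=1/2 → B at (3/2,0); v=(3,2)
5. t=5/6 → R at (4,5/3); v=(-3,2)
6. t=7/6 → T at (1/2,4); v=(-3,-2)

Final position: (1/2,4)
Wall sequence: TRLBRT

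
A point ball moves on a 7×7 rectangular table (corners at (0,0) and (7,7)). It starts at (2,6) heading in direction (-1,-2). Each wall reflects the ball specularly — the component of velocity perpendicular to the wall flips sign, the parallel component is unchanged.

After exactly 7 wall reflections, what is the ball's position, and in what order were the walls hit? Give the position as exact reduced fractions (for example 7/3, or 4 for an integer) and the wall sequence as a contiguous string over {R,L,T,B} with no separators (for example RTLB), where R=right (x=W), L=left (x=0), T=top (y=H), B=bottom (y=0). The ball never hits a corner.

1. t=2 → L at (0,2); v=(1,-2)
2. t=1 → B at (1,0); v=(1,2)
3. t=7/2 → T at (9/2,7); v=(1,-2)
4. t=5/2 → R at (7,2); v=(-1,-2)
5. t=1 → B at (6,0); v=(-1,2)
6. t=7/2 → T at (5/2,7); v=(-1,-2)
7. t=5/2 → L at (0,2); v=(1,-2)

Final position: (0,2)
Wall sequence: LBTRBTL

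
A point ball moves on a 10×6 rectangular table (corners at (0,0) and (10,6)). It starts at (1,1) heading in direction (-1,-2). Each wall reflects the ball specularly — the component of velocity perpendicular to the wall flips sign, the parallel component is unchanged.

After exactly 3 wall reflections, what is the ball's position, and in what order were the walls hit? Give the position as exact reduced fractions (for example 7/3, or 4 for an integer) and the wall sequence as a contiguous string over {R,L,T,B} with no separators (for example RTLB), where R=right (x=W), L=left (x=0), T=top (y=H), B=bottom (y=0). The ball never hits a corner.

Final position: (5/2,6)
Wall sequence: BLT

1. t=1/2 → B at (1/2,0); v=(-1,2)
2. t=1/2 → L at (0,1); v=(1,2)
3. t=5/2 → T at (5/2,6); v=(1,-2)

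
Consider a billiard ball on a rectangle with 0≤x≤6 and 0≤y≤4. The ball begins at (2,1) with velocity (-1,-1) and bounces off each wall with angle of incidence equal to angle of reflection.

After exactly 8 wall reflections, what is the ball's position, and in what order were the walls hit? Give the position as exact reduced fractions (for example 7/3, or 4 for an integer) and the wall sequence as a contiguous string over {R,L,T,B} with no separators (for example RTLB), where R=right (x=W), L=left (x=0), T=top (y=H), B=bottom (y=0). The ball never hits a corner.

1. t=1 → B at (1,0); v=(-1,1)
2. t=1 → L at (0,1); v=(1,1)
3. t=3 → T at (3,4); v=(1,-1)
4. t=3 → R at (6,1); v=(-1,-1)
5. t=1 → B at (5,0); v=(-1,1)
6. t=4 → T at (1,4); v=(-1,-1)
7. t=1 → L at (0,3); v=(1,-1)
8. t=3 → B at (3,0); v=(1,1)

Final position: (3,0)
Wall sequence: BLTRBTLB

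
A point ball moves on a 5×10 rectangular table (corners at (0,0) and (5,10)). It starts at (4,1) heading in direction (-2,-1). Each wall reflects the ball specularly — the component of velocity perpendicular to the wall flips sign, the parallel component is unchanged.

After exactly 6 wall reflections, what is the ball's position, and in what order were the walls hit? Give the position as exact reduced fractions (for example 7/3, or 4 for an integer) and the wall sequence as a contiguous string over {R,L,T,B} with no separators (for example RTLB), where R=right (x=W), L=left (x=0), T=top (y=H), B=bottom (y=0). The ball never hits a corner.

Final position: (2,10)
Wall sequence: BLRLRT

1. t=1 → B at (2,0); v=(-2,1)
2. t=1 → L at (0,1); v=(2,1)
3. t=5/2 → R at (5,7/2); v=(-2,1)
4. t=5/2 → L at (0,6); v=(2,1)
5. t=5/2 → R at (5,17/2); v=(-2,1)
6. t=3/2 → T at (2,10); v=(-2,-1)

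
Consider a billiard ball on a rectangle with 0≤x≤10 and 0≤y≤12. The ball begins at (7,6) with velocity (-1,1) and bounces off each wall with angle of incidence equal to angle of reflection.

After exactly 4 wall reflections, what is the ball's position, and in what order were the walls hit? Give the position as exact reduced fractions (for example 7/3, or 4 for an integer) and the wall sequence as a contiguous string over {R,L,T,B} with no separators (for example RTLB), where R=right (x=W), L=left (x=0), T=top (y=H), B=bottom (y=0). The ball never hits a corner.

Final position: (9,0)
Wall sequence: TLRB

1. t=6 → T at (1,12); v=(-1,-1)
2. t=1 → L at (0,11); v=(1,-1)
3. t=10 → R at (10,1); v=(-1,-1)
4. t=1 → B at (9,0); v=(-1,1)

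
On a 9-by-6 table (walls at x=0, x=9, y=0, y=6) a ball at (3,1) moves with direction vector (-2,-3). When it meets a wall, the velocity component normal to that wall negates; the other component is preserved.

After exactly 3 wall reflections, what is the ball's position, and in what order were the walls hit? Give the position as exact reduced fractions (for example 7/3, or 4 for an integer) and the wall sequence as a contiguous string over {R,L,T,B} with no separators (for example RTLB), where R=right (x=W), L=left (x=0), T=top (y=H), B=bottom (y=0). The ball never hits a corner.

Final position: (5/3,6)
Wall sequence: BLT

1. t=1/3 → B at (7/3,0); v=(-2,3)
2. t=7/6 → L at (0,7/2); v=(2,3)
3. t=5/6 → T at (5/3,6); v=(2,-3)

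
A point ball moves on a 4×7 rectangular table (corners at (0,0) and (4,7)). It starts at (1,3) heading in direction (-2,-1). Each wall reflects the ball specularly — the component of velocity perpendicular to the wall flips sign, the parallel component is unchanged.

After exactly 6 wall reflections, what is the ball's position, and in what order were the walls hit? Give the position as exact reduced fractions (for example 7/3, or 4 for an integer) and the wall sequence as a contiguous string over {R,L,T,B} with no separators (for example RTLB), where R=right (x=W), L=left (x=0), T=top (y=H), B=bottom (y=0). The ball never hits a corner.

Final position: (0,11/2)
Wall sequence: LRBLRL

1. t=1/2 → L at (0,5/2); v=(2,-1)
2. t=2 → R at (4,1/2); v=(-2,-1)
3. t=1/2 → B at (3,0); v=(-2,1)
4. t=3/2 → L at (0,3/2); v=(2,1)
5. t=2 → R at (4,7/2); v=(-2,1)
6. t=2 → L at (0,11/2); v=(2,1)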